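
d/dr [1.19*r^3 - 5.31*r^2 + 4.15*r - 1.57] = 3.57*r^2 - 10.62*r + 4.15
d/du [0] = 0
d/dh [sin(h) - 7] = cos(h)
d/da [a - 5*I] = 1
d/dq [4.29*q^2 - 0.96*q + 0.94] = 8.58*q - 0.96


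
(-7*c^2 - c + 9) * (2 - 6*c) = 42*c^3 - 8*c^2 - 56*c + 18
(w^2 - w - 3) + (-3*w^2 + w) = -2*w^2 - 3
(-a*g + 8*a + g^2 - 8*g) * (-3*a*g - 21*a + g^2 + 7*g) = 3*a^2*g^2 - 3*a^2*g - 168*a^2 - 4*a*g^3 + 4*a*g^2 + 224*a*g + g^4 - g^3 - 56*g^2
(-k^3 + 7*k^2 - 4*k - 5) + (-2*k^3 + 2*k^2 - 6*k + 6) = -3*k^3 + 9*k^2 - 10*k + 1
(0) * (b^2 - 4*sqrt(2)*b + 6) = 0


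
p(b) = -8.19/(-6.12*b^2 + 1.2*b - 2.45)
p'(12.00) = -0.00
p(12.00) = 0.01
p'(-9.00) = 0.00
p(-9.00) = 0.02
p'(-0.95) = 1.27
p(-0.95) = 0.90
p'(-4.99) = 0.02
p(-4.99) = 0.05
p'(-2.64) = 0.12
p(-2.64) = 0.17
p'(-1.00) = 1.15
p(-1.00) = 0.84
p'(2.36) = -0.20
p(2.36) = 0.24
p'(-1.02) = 1.11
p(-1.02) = 0.82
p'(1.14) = -1.28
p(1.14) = 0.91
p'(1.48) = -0.70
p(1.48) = 0.58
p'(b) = -8.19*(12.24*b - 1.2)/(-6.12*b^2 + 1.2*b - 2.45)^2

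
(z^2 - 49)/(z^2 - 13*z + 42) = (z + 7)/(z - 6)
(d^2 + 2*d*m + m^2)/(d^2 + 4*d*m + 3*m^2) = (d + m)/(d + 3*m)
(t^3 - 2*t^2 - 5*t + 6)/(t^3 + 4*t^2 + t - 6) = (t - 3)/(t + 3)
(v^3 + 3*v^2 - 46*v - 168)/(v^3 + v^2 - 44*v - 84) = (v + 4)/(v + 2)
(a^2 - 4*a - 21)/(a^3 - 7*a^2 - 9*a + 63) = 1/(a - 3)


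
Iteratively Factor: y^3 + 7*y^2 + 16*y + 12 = (y + 2)*(y^2 + 5*y + 6) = (y + 2)^2*(y + 3)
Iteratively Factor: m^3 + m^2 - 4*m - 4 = (m + 1)*(m^2 - 4) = (m - 2)*(m + 1)*(m + 2)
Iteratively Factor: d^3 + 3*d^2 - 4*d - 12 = (d - 2)*(d^2 + 5*d + 6) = (d - 2)*(d + 3)*(d + 2)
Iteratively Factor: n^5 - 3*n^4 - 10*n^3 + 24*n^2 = (n)*(n^4 - 3*n^3 - 10*n^2 + 24*n) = n*(n - 4)*(n^3 + n^2 - 6*n) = n*(n - 4)*(n + 3)*(n^2 - 2*n) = n*(n - 4)*(n - 2)*(n + 3)*(n)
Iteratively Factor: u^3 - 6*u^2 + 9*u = (u)*(u^2 - 6*u + 9) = u*(u - 3)*(u - 3)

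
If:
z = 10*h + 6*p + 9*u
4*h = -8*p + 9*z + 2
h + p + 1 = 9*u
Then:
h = -11*z/12 - 11/30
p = 19*z/12 + 13/30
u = 2*z/27 + 16/135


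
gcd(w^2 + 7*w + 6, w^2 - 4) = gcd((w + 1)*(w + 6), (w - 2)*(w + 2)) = 1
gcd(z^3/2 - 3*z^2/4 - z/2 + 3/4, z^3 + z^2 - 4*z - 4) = z + 1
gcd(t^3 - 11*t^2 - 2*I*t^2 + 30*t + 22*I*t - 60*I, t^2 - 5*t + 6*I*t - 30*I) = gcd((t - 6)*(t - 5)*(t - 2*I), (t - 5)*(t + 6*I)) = t - 5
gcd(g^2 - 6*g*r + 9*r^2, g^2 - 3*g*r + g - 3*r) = -g + 3*r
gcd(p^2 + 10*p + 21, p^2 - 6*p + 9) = 1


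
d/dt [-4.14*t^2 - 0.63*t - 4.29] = -8.28*t - 0.63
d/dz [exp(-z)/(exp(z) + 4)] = 2*(-exp(z) - 2)*exp(-z)/(exp(2*z) + 8*exp(z) + 16)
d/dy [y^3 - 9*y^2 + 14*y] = 3*y^2 - 18*y + 14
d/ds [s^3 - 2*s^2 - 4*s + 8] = 3*s^2 - 4*s - 4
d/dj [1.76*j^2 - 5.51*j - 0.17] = 3.52*j - 5.51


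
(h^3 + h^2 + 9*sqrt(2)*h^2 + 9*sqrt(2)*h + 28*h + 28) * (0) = 0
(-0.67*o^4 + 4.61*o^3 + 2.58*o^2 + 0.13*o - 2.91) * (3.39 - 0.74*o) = 0.4958*o^5 - 5.6827*o^4 + 13.7187*o^3 + 8.65*o^2 + 2.5941*o - 9.8649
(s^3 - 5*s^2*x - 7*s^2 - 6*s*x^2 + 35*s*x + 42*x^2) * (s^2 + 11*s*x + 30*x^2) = s^5 + 6*s^4*x - 7*s^4 - 31*s^3*x^2 - 42*s^3*x - 216*s^2*x^3 + 217*s^2*x^2 - 180*s*x^4 + 1512*s*x^3 + 1260*x^4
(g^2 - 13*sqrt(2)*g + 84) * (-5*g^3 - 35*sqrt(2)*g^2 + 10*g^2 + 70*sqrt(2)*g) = -5*g^5 + 10*g^4 + 30*sqrt(2)*g^4 - 60*sqrt(2)*g^3 + 490*g^3 - 2940*sqrt(2)*g^2 - 980*g^2 + 5880*sqrt(2)*g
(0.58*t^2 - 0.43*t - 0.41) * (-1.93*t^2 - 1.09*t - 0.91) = -1.1194*t^4 + 0.1977*t^3 + 0.7322*t^2 + 0.8382*t + 0.3731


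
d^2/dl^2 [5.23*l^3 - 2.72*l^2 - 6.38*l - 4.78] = 31.38*l - 5.44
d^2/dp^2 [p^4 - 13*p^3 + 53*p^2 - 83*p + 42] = 12*p^2 - 78*p + 106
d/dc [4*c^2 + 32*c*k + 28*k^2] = 8*c + 32*k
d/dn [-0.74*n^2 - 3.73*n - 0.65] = -1.48*n - 3.73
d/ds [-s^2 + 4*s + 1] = 4 - 2*s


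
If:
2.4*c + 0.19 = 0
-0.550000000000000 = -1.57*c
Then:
No Solution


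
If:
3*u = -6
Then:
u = -2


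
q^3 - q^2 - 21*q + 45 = (q - 3)^2*(q + 5)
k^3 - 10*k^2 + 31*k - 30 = (k - 5)*(k - 3)*(k - 2)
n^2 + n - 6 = (n - 2)*(n + 3)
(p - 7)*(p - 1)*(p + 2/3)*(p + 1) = p^4 - 19*p^3/3 - 17*p^2/3 + 19*p/3 + 14/3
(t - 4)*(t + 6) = t^2 + 2*t - 24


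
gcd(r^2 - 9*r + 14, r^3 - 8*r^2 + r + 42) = r - 7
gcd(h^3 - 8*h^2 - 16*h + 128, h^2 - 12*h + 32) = h^2 - 12*h + 32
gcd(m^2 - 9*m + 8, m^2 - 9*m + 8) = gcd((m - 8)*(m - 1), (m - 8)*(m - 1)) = m^2 - 9*m + 8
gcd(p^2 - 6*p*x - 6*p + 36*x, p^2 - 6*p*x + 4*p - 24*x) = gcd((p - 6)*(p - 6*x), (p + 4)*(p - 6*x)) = -p + 6*x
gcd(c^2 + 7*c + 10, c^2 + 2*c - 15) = c + 5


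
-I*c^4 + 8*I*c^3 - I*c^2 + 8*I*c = c*(c - 8)*(c - I)*(-I*c + 1)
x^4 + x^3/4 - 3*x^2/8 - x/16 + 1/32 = (x - 1/2)*(x - 1/4)*(x + 1/2)^2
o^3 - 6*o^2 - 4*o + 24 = (o - 6)*(o - 2)*(o + 2)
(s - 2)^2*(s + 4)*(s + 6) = s^4 + 6*s^3 - 12*s^2 - 56*s + 96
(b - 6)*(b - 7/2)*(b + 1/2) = b^3 - 9*b^2 + 65*b/4 + 21/2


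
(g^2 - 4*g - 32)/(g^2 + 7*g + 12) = (g - 8)/(g + 3)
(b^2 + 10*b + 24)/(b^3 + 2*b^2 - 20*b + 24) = (b + 4)/(b^2 - 4*b + 4)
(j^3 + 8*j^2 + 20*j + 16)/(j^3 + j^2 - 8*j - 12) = (j + 4)/(j - 3)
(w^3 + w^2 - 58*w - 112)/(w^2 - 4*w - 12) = (w^2 - w - 56)/(w - 6)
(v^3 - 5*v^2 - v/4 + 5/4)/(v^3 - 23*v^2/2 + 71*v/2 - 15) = (v + 1/2)/(v - 6)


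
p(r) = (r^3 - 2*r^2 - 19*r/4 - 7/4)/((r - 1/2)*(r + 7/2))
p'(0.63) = 66.80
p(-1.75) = 1.25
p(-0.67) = -0.07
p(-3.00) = 18.57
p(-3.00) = 18.57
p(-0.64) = -0.06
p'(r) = (3*r^2 - 4*r - 19/4)/((r - 1/2)*(r + 7/2)) - (r^3 - 2*r^2 - 19*r/4 - 7/4)/((r - 1/2)*(r + 7/2)^2) - (r^3 - 2*r^2 - 19*r/4 - 7/4)/((r - 1/2)^2*(r + 7/2)) = (16*r^4 + 96*r^3 - 104*r^2 + 168*r + 217)/(16*r^4 + 96*r^3 + 88*r^2 - 168*r + 49)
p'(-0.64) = 0.26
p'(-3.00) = -51.41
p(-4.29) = -25.67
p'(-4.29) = -19.98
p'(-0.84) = -0.23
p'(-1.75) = -3.06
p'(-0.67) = 0.18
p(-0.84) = -0.07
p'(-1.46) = -1.86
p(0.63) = -9.85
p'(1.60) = 1.43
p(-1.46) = 0.55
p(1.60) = -1.85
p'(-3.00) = -51.41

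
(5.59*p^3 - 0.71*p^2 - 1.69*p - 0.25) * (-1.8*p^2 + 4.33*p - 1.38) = -10.062*p^5 + 25.4827*p^4 - 7.7465*p^3 - 5.8879*p^2 + 1.2497*p + 0.345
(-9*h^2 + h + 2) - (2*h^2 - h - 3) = -11*h^2 + 2*h + 5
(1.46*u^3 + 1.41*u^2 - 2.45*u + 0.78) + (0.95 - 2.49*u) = 1.46*u^3 + 1.41*u^2 - 4.94*u + 1.73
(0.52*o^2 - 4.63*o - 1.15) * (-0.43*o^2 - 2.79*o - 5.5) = -0.2236*o^4 + 0.5401*o^3 + 10.5522*o^2 + 28.6735*o + 6.325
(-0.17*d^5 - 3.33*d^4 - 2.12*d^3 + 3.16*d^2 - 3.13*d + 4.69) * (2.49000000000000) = -0.4233*d^5 - 8.2917*d^4 - 5.2788*d^3 + 7.8684*d^2 - 7.7937*d + 11.6781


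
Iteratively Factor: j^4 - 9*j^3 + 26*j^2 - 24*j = (j)*(j^3 - 9*j^2 + 26*j - 24) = j*(j - 4)*(j^2 - 5*j + 6) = j*(j - 4)*(j - 2)*(j - 3)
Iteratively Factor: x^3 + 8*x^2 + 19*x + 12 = (x + 3)*(x^2 + 5*x + 4) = (x + 1)*(x + 3)*(x + 4)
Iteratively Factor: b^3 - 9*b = (b)*(b^2 - 9) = b*(b - 3)*(b + 3)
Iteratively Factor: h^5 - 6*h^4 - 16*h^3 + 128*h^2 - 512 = (h - 4)*(h^4 - 2*h^3 - 24*h^2 + 32*h + 128) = (h - 4)^2*(h^3 + 2*h^2 - 16*h - 32) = (h - 4)^3*(h^2 + 6*h + 8) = (h - 4)^3*(h + 4)*(h + 2)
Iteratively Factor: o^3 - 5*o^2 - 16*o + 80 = (o + 4)*(o^2 - 9*o + 20) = (o - 4)*(o + 4)*(o - 5)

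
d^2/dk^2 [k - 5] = 0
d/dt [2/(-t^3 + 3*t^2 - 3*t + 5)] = 6*(t^2 - 2*t + 1)/(t^3 - 3*t^2 + 3*t - 5)^2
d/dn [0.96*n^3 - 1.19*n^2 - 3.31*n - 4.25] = 2.88*n^2 - 2.38*n - 3.31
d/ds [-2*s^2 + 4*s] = 4 - 4*s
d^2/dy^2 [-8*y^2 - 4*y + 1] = -16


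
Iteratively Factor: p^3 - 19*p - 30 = (p - 5)*(p^2 + 5*p + 6) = (p - 5)*(p + 2)*(p + 3)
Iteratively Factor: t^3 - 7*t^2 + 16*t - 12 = (t - 2)*(t^2 - 5*t + 6) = (t - 3)*(t - 2)*(t - 2)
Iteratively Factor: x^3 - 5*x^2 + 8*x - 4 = (x - 2)*(x^2 - 3*x + 2) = (x - 2)^2*(x - 1)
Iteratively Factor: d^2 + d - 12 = (d + 4)*(d - 3)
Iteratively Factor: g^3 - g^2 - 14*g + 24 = (g - 2)*(g^2 + g - 12) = (g - 3)*(g - 2)*(g + 4)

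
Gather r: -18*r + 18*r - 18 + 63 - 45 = 0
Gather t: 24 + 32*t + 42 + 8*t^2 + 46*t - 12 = 8*t^2 + 78*t + 54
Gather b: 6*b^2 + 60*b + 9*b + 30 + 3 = 6*b^2 + 69*b + 33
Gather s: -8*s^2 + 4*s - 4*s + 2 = 2 - 8*s^2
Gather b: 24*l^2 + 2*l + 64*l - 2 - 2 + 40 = 24*l^2 + 66*l + 36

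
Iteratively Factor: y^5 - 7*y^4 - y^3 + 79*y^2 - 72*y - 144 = (y - 3)*(y^4 - 4*y^3 - 13*y^2 + 40*y + 48) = (y - 3)*(y + 1)*(y^3 - 5*y^2 - 8*y + 48) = (y - 4)*(y - 3)*(y + 1)*(y^2 - y - 12) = (y - 4)^2*(y - 3)*(y + 1)*(y + 3)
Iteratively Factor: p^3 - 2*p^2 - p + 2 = (p + 1)*(p^2 - 3*p + 2) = (p - 2)*(p + 1)*(p - 1)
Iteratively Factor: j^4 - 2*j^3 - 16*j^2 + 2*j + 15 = (j - 1)*(j^3 - j^2 - 17*j - 15) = (j - 5)*(j - 1)*(j^2 + 4*j + 3) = (j - 5)*(j - 1)*(j + 1)*(j + 3)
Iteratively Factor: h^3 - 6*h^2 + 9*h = (h - 3)*(h^2 - 3*h) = h*(h - 3)*(h - 3)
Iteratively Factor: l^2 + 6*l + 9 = (l + 3)*(l + 3)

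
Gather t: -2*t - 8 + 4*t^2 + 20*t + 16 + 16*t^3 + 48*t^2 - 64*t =16*t^3 + 52*t^2 - 46*t + 8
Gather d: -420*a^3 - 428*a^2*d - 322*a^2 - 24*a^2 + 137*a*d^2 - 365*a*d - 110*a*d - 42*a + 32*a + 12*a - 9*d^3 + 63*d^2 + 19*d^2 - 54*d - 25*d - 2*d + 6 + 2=-420*a^3 - 346*a^2 + 2*a - 9*d^3 + d^2*(137*a + 82) + d*(-428*a^2 - 475*a - 81) + 8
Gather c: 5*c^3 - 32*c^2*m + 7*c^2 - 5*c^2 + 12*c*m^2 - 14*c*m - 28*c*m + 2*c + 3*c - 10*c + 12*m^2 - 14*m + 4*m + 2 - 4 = 5*c^3 + c^2*(2 - 32*m) + c*(12*m^2 - 42*m - 5) + 12*m^2 - 10*m - 2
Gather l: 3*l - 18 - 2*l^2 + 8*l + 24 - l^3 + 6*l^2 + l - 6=-l^3 + 4*l^2 + 12*l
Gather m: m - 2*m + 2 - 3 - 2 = -m - 3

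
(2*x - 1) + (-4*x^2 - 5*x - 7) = -4*x^2 - 3*x - 8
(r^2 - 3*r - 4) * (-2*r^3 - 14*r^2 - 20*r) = -2*r^5 - 8*r^4 + 30*r^3 + 116*r^2 + 80*r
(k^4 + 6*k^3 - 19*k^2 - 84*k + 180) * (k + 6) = k^5 + 12*k^4 + 17*k^3 - 198*k^2 - 324*k + 1080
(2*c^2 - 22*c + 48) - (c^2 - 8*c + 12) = c^2 - 14*c + 36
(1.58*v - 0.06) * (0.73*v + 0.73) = 1.1534*v^2 + 1.1096*v - 0.0438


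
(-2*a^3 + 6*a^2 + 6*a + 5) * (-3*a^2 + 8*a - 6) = 6*a^5 - 34*a^4 + 42*a^3 - 3*a^2 + 4*a - 30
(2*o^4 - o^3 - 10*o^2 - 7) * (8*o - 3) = 16*o^5 - 14*o^4 - 77*o^3 + 30*o^2 - 56*o + 21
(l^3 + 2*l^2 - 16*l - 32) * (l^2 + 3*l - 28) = l^5 + 5*l^4 - 38*l^3 - 136*l^2 + 352*l + 896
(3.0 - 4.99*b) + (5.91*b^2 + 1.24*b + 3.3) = 5.91*b^2 - 3.75*b + 6.3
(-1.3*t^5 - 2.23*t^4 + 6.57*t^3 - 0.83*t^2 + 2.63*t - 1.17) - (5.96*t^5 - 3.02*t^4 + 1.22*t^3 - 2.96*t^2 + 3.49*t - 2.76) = -7.26*t^5 + 0.79*t^4 + 5.35*t^3 + 2.13*t^2 - 0.86*t + 1.59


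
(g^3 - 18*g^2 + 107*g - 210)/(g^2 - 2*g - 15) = (g^2 - 13*g + 42)/(g + 3)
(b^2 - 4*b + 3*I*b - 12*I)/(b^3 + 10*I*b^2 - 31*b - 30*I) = (b - 4)/(b^2 + 7*I*b - 10)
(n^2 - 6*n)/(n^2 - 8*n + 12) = n/(n - 2)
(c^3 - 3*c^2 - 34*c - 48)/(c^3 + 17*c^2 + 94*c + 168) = (c^3 - 3*c^2 - 34*c - 48)/(c^3 + 17*c^2 + 94*c + 168)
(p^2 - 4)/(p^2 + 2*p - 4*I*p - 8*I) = (p - 2)/(p - 4*I)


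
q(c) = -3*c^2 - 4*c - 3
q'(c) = -6*c - 4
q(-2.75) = -14.69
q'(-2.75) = 12.50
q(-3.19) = -20.77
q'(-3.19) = 15.14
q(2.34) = -28.79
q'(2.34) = -18.04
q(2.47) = -31.18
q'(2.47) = -18.82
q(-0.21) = -2.29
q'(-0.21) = -2.74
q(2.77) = -37.10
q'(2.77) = -20.62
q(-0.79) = -1.71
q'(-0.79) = 0.74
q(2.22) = -26.67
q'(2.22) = -17.32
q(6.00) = -135.00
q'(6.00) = -40.00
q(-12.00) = -387.00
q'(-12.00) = 68.00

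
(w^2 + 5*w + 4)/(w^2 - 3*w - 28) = (w + 1)/(w - 7)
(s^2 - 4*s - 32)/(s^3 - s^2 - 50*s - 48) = (s + 4)/(s^2 + 7*s + 6)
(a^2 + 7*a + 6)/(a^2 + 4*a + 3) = (a + 6)/(a + 3)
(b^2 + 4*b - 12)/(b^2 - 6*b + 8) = (b + 6)/(b - 4)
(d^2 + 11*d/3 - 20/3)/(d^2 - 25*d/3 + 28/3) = (d + 5)/(d - 7)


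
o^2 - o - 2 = (o - 2)*(o + 1)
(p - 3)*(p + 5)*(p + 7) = p^3 + 9*p^2 - p - 105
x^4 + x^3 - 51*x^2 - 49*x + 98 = (x - 7)*(x - 1)*(x + 2)*(x + 7)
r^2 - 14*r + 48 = (r - 8)*(r - 6)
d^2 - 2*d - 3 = (d - 3)*(d + 1)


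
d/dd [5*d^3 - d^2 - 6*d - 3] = 15*d^2 - 2*d - 6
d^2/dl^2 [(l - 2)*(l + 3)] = 2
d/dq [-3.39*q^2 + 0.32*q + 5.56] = 0.32 - 6.78*q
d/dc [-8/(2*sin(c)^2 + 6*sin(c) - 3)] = 16*(2*sin(c) + 3)*cos(c)/(6*sin(c) - cos(2*c) - 2)^2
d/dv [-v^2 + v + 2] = 1 - 2*v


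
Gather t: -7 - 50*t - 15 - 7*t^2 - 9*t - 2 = -7*t^2 - 59*t - 24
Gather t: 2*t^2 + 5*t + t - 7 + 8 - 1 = 2*t^2 + 6*t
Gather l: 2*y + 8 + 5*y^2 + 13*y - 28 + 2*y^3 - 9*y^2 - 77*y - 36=2*y^3 - 4*y^2 - 62*y - 56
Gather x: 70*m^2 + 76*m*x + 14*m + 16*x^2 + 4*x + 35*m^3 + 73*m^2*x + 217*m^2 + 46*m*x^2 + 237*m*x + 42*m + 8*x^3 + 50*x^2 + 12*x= 35*m^3 + 287*m^2 + 56*m + 8*x^3 + x^2*(46*m + 66) + x*(73*m^2 + 313*m + 16)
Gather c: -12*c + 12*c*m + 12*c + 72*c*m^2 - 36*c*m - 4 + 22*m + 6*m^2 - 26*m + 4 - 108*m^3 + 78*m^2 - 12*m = c*(72*m^2 - 24*m) - 108*m^3 + 84*m^2 - 16*m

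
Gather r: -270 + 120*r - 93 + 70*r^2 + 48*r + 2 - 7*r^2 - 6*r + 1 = 63*r^2 + 162*r - 360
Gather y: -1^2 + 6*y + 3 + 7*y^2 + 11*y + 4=7*y^2 + 17*y + 6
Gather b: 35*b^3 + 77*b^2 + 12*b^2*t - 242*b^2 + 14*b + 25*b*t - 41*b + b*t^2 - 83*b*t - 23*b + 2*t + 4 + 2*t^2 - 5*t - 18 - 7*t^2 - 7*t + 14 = 35*b^3 + b^2*(12*t - 165) + b*(t^2 - 58*t - 50) - 5*t^2 - 10*t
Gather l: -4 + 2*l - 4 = 2*l - 8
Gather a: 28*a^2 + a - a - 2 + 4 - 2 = 28*a^2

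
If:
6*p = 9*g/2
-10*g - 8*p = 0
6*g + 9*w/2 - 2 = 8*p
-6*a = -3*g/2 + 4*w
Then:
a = -8/27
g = 0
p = 0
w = 4/9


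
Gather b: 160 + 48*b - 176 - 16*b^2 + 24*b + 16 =-16*b^2 + 72*b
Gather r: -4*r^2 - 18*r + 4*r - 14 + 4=-4*r^2 - 14*r - 10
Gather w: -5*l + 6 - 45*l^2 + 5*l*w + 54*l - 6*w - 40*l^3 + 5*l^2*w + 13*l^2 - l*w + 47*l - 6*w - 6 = -40*l^3 - 32*l^2 + 96*l + w*(5*l^2 + 4*l - 12)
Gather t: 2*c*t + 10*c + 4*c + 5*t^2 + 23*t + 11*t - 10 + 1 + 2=14*c + 5*t^2 + t*(2*c + 34) - 7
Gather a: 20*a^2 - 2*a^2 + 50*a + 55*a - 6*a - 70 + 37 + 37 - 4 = 18*a^2 + 99*a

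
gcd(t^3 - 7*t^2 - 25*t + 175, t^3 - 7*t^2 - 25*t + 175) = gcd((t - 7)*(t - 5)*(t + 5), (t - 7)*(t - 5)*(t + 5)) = t^3 - 7*t^2 - 25*t + 175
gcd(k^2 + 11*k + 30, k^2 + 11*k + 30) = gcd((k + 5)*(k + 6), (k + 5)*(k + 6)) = k^2 + 11*k + 30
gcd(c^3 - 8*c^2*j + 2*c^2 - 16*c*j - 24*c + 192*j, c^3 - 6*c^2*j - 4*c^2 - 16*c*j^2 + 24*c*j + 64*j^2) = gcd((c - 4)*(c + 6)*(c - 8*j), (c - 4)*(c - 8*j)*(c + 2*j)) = c^2 - 8*c*j - 4*c + 32*j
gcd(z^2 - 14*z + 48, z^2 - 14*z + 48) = z^2 - 14*z + 48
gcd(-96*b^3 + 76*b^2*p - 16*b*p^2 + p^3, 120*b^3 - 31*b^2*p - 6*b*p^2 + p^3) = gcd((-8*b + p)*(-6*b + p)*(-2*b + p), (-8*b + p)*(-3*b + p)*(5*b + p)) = -8*b + p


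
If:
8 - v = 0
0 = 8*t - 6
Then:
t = 3/4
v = 8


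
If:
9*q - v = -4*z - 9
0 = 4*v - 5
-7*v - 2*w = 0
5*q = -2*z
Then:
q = 31/4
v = 5/4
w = -35/8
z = -155/8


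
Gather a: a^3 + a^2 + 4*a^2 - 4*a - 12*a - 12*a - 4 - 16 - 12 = a^3 + 5*a^2 - 28*a - 32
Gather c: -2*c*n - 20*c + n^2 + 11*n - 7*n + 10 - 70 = c*(-2*n - 20) + n^2 + 4*n - 60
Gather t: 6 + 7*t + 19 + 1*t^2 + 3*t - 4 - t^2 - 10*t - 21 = 0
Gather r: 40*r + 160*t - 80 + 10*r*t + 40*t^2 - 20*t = r*(10*t + 40) + 40*t^2 + 140*t - 80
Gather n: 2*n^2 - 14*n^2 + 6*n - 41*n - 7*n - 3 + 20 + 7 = -12*n^2 - 42*n + 24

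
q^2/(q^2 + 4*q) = q/(q + 4)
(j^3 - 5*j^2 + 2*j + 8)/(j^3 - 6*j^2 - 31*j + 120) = (j^3 - 5*j^2 + 2*j + 8)/(j^3 - 6*j^2 - 31*j + 120)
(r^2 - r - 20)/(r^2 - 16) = (r - 5)/(r - 4)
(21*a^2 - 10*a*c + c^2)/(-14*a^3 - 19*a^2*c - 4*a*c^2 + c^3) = (-3*a + c)/(2*a^2 + 3*a*c + c^2)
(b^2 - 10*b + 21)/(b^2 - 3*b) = (b - 7)/b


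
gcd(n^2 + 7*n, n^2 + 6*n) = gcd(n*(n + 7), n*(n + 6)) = n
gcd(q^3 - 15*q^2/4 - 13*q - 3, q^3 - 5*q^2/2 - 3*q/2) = 1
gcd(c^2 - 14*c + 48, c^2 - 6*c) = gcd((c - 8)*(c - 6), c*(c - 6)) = c - 6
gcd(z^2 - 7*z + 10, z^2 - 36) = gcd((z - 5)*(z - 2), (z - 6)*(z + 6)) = 1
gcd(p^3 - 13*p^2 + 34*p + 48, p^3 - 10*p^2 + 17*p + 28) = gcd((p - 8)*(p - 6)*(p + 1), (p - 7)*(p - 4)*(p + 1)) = p + 1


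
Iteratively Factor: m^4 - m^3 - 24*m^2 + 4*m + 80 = (m + 2)*(m^3 - 3*m^2 - 18*m + 40) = (m - 2)*(m + 2)*(m^2 - m - 20) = (m - 2)*(m + 2)*(m + 4)*(m - 5)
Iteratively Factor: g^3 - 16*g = (g)*(g^2 - 16) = g*(g + 4)*(g - 4)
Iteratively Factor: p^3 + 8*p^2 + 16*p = (p + 4)*(p^2 + 4*p) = (p + 4)^2*(p)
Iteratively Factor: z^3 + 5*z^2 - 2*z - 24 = (z + 4)*(z^2 + z - 6) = (z - 2)*(z + 4)*(z + 3)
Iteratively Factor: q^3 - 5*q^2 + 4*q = (q - 4)*(q^2 - q) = (q - 4)*(q - 1)*(q)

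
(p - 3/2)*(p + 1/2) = p^2 - p - 3/4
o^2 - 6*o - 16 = (o - 8)*(o + 2)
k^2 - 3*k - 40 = (k - 8)*(k + 5)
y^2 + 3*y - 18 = (y - 3)*(y + 6)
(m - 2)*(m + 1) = m^2 - m - 2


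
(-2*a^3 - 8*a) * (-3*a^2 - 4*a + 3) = 6*a^5 + 8*a^4 + 18*a^3 + 32*a^2 - 24*a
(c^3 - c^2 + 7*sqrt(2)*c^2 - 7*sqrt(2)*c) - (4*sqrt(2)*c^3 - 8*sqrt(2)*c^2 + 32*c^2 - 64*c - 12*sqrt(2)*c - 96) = -4*sqrt(2)*c^3 + c^3 - 33*c^2 + 15*sqrt(2)*c^2 + 5*sqrt(2)*c + 64*c + 96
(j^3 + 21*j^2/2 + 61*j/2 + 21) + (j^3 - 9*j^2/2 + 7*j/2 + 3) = 2*j^3 + 6*j^2 + 34*j + 24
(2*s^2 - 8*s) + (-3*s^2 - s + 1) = -s^2 - 9*s + 1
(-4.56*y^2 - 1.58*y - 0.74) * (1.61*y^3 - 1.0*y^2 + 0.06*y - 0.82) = -7.3416*y^5 + 2.0162*y^4 + 0.115*y^3 + 4.3844*y^2 + 1.2512*y + 0.6068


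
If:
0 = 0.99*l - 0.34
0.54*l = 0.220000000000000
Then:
No Solution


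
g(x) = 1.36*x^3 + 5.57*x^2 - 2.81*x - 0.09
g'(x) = 4.08*x^2 + 11.14*x - 2.81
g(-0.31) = 1.28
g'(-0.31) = -5.87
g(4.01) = 165.90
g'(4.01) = 107.47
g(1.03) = 4.41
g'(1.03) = 12.99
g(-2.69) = 21.30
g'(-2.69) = -3.25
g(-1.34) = 10.40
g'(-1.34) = -10.41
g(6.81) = 668.61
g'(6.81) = 262.27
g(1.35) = 9.61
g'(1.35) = 19.66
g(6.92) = 697.86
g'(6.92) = 269.66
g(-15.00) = -3294.69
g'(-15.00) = 748.09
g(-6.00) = -76.47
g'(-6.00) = 77.23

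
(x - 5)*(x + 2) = x^2 - 3*x - 10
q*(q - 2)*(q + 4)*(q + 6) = q^4 + 8*q^3 + 4*q^2 - 48*q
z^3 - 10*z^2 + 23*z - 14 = (z - 7)*(z - 2)*(z - 1)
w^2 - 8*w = w*(w - 8)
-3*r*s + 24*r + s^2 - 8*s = (-3*r + s)*(s - 8)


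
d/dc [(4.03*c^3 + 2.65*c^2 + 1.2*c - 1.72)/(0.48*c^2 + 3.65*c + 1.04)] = (1.9344*c^4 + 29.419*c^3 + 21.6701*c^2 + 7.1632*c + 7.526)/(0.2304*c^4 + 3.504*c^3 + 14.3209*c^2 + 7.592*c + 1.0816)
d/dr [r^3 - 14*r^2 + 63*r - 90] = 3*r^2 - 28*r + 63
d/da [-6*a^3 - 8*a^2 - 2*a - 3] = -18*a^2 - 16*a - 2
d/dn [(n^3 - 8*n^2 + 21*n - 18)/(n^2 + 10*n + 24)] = (n^4 + 20*n^3 - 29*n^2 - 348*n + 684)/(n^4 + 20*n^3 + 148*n^2 + 480*n + 576)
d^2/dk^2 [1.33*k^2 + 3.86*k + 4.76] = 2.66000000000000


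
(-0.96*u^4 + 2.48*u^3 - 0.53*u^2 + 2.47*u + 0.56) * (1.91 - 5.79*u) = 5.5584*u^5 - 16.1928*u^4 + 7.8055*u^3 - 15.3136*u^2 + 1.4753*u + 1.0696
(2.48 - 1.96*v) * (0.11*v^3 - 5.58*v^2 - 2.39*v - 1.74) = -0.2156*v^4 + 11.2096*v^3 - 9.154*v^2 - 2.5168*v - 4.3152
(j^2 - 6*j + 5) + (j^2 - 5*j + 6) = 2*j^2 - 11*j + 11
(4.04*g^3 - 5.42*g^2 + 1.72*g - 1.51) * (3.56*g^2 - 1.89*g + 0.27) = 14.3824*g^5 - 26.9308*g^4 + 17.4578*g^3 - 10.0898*g^2 + 3.3183*g - 0.4077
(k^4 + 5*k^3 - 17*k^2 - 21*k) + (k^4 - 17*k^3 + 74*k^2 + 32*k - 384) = 2*k^4 - 12*k^3 + 57*k^2 + 11*k - 384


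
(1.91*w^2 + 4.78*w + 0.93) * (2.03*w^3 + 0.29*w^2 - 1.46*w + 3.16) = 3.8773*w^5 + 10.2573*w^4 + 0.4855*w^3 - 0.673500000000001*w^2 + 13.747*w + 2.9388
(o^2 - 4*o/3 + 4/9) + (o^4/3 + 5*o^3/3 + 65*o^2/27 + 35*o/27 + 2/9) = o^4/3 + 5*o^3/3 + 92*o^2/27 - o/27 + 2/3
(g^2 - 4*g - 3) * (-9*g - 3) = -9*g^3 + 33*g^2 + 39*g + 9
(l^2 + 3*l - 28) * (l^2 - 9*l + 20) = l^4 - 6*l^3 - 35*l^2 + 312*l - 560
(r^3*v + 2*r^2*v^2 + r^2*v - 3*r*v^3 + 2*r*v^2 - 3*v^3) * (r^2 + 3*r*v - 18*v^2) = r^5*v + 5*r^4*v^2 + r^4*v - 15*r^3*v^3 + 5*r^3*v^2 - 45*r^2*v^4 - 15*r^2*v^3 + 54*r*v^5 - 45*r*v^4 + 54*v^5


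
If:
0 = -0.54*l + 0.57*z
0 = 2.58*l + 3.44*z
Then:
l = 0.00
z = 0.00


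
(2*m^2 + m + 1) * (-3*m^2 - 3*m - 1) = -6*m^4 - 9*m^3 - 8*m^2 - 4*m - 1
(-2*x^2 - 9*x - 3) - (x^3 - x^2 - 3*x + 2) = -x^3 - x^2 - 6*x - 5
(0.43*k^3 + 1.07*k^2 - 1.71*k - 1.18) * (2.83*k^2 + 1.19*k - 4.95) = 1.2169*k^5 + 3.5398*k^4 - 5.6945*k^3 - 10.6708*k^2 + 7.0603*k + 5.841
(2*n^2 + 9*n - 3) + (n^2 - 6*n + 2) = 3*n^2 + 3*n - 1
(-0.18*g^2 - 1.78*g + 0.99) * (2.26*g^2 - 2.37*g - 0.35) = -0.4068*g^4 - 3.5962*g^3 + 6.519*g^2 - 1.7233*g - 0.3465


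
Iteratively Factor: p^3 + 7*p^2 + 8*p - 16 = (p - 1)*(p^2 + 8*p + 16) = (p - 1)*(p + 4)*(p + 4)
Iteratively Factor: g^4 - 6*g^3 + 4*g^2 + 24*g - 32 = (g - 4)*(g^3 - 2*g^2 - 4*g + 8) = (g - 4)*(g - 2)*(g^2 - 4) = (g - 4)*(g - 2)*(g + 2)*(g - 2)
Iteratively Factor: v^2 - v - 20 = (v - 5)*(v + 4)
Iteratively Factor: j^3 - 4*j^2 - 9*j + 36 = (j + 3)*(j^2 - 7*j + 12) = (j - 3)*(j + 3)*(j - 4)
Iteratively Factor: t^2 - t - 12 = (t - 4)*(t + 3)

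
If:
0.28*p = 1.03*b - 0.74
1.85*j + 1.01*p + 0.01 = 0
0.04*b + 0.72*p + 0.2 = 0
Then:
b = 0.63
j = 0.17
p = -0.31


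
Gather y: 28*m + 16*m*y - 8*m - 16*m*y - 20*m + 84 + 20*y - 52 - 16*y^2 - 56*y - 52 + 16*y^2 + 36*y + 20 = 0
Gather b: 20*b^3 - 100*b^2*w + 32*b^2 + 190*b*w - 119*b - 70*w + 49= 20*b^3 + b^2*(32 - 100*w) + b*(190*w - 119) - 70*w + 49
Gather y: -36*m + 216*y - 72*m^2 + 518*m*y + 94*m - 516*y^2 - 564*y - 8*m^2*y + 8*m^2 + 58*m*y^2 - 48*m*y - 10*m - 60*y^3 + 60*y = -64*m^2 + 48*m - 60*y^3 + y^2*(58*m - 516) + y*(-8*m^2 + 470*m - 288)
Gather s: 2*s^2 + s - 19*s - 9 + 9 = 2*s^2 - 18*s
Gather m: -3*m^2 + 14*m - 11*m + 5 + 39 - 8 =-3*m^2 + 3*m + 36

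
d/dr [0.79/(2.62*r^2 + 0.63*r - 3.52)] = (-4.1396*r - 0.4977)/(2.62*r^2 + 0.63*r - 3.52)^2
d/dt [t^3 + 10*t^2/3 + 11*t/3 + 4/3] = 3*t^2 + 20*t/3 + 11/3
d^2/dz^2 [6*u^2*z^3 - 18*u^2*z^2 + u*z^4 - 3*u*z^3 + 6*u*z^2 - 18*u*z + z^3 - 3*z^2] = 36*u^2*z - 36*u^2 + 12*u*z^2 - 18*u*z + 12*u + 6*z - 6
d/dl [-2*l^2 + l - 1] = 1 - 4*l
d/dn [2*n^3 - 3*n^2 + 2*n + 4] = 6*n^2 - 6*n + 2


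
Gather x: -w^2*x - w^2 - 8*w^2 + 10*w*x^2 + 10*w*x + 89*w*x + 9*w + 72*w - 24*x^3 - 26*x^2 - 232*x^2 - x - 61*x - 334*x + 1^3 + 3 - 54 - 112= -9*w^2 + 81*w - 24*x^3 + x^2*(10*w - 258) + x*(-w^2 + 99*w - 396) - 162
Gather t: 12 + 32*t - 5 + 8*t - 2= 40*t + 5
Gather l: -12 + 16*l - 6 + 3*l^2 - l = 3*l^2 + 15*l - 18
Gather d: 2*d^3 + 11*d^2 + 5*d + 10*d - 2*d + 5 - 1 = 2*d^3 + 11*d^2 + 13*d + 4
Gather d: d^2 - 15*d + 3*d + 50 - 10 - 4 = d^2 - 12*d + 36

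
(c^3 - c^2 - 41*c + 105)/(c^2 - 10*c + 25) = (c^2 + 4*c - 21)/(c - 5)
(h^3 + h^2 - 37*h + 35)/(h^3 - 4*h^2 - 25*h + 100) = (h^2 + 6*h - 7)/(h^2 + h - 20)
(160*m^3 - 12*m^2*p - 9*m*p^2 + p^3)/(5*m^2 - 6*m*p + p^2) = (-32*m^2 - 4*m*p + p^2)/(-m + p)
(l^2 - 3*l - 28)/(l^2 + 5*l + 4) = (l - 7)/(l + 1)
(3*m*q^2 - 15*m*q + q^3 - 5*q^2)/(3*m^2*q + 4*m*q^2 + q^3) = (q - 5)/(m + q)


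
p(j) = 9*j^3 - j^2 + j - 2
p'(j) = 27*j^2 - 2*j + 1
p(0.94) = 5.53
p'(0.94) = 22.98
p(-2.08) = -89.40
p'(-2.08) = 121.97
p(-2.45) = -142.81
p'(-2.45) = 167.97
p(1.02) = 7.53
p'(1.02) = 27.05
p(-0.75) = -7.11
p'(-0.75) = 17.69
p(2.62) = 155.62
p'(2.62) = 181.10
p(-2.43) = -139.48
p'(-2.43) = 165.29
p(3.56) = 394.95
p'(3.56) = 336.07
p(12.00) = 15418.00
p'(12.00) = 3865.00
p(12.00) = 15418.00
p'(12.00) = 3865.00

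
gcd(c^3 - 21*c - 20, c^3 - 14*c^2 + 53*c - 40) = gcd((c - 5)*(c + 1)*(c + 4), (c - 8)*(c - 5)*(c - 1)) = c - 5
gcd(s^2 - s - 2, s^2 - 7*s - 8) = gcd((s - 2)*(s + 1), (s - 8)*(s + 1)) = s + 1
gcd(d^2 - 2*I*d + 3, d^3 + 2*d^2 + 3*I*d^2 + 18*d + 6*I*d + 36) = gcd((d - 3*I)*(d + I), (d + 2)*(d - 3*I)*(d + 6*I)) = d - 3*I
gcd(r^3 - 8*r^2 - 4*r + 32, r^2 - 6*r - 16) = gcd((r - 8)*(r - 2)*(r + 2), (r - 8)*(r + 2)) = r^2 - 6*r - 16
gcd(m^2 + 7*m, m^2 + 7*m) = m^2 + 7*m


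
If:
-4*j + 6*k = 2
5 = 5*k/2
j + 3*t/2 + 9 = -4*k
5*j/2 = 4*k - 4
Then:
No Solution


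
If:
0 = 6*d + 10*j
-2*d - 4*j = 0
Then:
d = 0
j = 0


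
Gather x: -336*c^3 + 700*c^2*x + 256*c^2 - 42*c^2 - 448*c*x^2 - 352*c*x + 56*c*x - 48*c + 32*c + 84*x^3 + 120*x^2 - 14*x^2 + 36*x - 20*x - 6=-336*c^3 + 214*c^2 - 16*c + 84*x^3 + x^2*(106 - 448*c) + x*(700*c^2 - 296*c + 16) - 6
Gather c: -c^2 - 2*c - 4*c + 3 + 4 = -c^2 - 6*c + 7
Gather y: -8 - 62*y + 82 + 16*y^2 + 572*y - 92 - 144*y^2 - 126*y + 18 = -128*y^2 + 384*y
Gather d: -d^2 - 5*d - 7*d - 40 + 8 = -d^2 - 12*d - 32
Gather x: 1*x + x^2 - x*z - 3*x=x^2 + x*(-z - 2)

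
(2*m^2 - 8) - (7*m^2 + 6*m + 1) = -5*m^2 - 6*m - 9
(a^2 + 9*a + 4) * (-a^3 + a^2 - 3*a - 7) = -a^5 - 8*a^4 + 2*a^3 - 30*a^2 - 75*a - 28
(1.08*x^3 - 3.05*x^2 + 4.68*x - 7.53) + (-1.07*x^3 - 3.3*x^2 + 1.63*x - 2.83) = 0.01*x^3 - 6.35*x^2 + 6.31*x - 10.36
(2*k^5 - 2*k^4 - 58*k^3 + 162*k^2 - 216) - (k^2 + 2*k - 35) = 2*k^5 - 2*k^4 - 58*k^3 + 161*k^2 - 2*k - 181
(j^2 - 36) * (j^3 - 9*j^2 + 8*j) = j^5 - 9*j^4 - 28*j^3 + 324*j^2 - 288*j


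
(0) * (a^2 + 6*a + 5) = 0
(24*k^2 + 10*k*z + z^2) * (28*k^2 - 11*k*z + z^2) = 672*k^4 + 16*k^3*z - 58*k^2*z^2 - k*z^3 + z^4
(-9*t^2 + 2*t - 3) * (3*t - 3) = -27*t^3 + 33*t^2 - 15*t + 9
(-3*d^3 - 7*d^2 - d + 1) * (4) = -12*d^3 - 28*d^2 - 4*d + 4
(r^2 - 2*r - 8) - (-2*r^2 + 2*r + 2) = 3*r^2 - 4*r - 10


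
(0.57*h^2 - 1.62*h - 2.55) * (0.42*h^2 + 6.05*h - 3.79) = 0.2394*h^4 + 2.7681*h^3 - 13.0323*h^2 - 9.2877*h + 9.6645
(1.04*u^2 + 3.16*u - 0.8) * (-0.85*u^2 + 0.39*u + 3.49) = -0.884*u^4 - 2.2804*u^3 + 5.542*u^2 + 10.7164*u - 2.792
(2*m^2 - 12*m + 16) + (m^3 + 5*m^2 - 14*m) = m^3 + 7*m^2 - 26*m + 16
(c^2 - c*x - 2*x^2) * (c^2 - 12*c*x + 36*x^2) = c^4 - 13*c^3*x + 46*c^2*x^2 - 12*c*x^3 - 72*x^4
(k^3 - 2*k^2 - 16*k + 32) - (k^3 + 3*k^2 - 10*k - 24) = -5*k^2 - 6*k + 56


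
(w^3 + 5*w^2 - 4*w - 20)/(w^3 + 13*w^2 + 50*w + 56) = (w^2 + 3*w - 10)/(w^2 + 11*w + 28)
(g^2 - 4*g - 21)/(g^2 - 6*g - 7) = (g + 3)/(g + 1)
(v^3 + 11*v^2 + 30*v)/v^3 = 1 + 11/v + 30/v^2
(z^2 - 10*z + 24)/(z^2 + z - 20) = (z - 6)/(z + 5)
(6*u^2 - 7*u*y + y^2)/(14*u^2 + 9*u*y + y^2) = (6*u^2 - 7*u*y + y^2)/(14*u^2 + 9*u*y + y^2)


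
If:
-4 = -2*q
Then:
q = 2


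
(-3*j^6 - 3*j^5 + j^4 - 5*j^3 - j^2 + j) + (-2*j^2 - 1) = -3*j^6 - 3*j^5 + j^4 - 5*j^3 - 3*j^2 + j - 1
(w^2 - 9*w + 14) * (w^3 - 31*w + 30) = w^5 - 9*w^4 - 17*w^3 + 309*w^2 - 704*w + 420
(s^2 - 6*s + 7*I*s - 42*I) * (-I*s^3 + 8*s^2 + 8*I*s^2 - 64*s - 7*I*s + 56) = -I*s^5 + 15*s^4 + 14*I*s^4 - 210*s^3 + I*s^3 + 825*s^2 - 742*I*s^2 - 630*s + 3080*I*s - 2352*I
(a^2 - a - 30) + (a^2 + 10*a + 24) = 2*a^2 + 9*a - 6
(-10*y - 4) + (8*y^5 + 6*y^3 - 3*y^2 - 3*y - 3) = 8*y^5 + 6*y^3 - 3*y^2 - 13*y - 7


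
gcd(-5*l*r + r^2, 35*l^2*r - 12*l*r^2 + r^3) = -5*l*r + r^2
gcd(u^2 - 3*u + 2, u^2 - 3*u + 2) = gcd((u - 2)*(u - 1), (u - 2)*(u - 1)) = u^2 - 3*u + 2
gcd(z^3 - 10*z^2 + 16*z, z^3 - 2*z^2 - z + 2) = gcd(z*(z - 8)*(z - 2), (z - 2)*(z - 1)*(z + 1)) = z - 2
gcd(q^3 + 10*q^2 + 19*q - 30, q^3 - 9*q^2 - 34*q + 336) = q + 6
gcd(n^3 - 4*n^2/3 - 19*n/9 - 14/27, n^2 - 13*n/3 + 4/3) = 1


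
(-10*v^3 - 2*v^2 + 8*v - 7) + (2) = -10*v^3 - 2*v^2 + 8*v - 5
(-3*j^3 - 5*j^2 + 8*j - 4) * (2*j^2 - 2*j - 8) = -6*j^5 - 4*j^4 + 50*j^3 + 16*j^2 - 56*j + 32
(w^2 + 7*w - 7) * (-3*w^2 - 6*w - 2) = -3*w^4 - 27*w^3 - 23*w^2 + 28*w + 14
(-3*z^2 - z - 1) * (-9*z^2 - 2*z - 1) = 27*z^4 + 15*z^3 + 14*z^2 + 3*z + 1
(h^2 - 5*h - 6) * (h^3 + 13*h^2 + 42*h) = h^5 + 8*h^4 - 29*h^3 - 288*h^2 - 252*h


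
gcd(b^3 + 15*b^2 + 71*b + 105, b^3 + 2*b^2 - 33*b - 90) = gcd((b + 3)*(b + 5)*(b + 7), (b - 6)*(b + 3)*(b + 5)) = b^2 + 8*b + 15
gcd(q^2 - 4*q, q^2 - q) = q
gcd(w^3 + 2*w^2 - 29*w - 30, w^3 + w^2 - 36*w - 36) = w^2 + 7*w + 6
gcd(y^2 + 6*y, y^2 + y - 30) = y + 6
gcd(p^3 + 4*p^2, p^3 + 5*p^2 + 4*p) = p^2 + 4*p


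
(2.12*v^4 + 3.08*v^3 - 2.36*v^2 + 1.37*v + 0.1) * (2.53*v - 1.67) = 5.3636*v^5 + 4.252*v^4 - 11.1144*v^3 + 7.4073*v^2 - 2.0349*v - 0.167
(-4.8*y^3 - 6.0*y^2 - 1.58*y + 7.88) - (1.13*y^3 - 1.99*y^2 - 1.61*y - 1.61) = -5.93*y^3 - 4.01*y^2 + 0.03*y + 9.49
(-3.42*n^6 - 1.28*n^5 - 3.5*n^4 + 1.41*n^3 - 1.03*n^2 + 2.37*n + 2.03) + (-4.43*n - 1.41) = -3.42*n^6 - 1.28*n^5 - 3.5*n^4 + 1.41*n^3 - 1.03*n^2 - 2.06*n + 0.62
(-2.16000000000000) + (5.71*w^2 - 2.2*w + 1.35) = 5.71*w^2 - 2.2*w - 0.81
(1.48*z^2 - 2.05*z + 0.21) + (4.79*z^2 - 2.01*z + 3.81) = 6.27*z^2 - 4.06*z + 4.02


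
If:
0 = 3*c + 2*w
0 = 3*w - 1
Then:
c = -2/9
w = 1/3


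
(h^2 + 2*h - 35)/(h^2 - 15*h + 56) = (h^2 + 2*h - 35)/(h^2 - 15*h + 56)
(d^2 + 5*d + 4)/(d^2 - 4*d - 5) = (d + 4)/(d - 5)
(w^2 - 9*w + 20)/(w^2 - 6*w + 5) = (w - 4)/(w - 1)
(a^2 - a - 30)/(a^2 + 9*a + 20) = (a - 6)/(a + 4)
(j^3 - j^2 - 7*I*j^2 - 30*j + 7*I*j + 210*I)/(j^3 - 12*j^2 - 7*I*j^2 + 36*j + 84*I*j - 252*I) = (j + 5)/(j - 6)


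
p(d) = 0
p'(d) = 0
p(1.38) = 0.00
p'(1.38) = 0.00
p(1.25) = 0.00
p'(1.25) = 0.00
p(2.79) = 0.00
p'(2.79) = 0.00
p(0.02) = 0.00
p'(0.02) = 0.00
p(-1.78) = 0.00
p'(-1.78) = 0.00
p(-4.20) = 0.00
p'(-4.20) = 0.00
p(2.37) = 0.00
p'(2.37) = 0.00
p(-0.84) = 0.00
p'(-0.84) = 0.00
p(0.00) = 0.00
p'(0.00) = 0.00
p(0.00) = 0.00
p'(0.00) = 0.00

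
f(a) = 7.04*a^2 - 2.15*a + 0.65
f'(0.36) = 2.92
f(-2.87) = 64.81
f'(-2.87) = -42.56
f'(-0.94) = -15.39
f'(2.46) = 32.49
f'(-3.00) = -44.39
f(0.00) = 0.65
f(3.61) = 84.63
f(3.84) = 96.20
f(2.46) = 37.96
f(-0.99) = 9.68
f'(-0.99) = -16.09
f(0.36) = 0.79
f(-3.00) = 70.46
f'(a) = 14.08*a - 2.15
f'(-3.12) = -46.08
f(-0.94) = 8.89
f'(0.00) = -2.15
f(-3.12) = 75.89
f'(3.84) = 51.92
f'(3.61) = 48.68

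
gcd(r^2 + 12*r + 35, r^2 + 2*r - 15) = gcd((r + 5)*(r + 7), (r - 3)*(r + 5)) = r + 5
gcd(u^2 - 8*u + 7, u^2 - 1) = u - 1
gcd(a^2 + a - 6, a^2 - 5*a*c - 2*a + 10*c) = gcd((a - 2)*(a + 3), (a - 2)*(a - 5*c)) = a - 2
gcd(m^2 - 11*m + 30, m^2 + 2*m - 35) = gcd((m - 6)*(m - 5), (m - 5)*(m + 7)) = m - 5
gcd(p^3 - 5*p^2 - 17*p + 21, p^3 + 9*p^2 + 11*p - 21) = p^2 + 2*p - 3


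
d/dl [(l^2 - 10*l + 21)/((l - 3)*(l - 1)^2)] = (13 - l)/(l^3 - 3*l^2 + 3*l - 1)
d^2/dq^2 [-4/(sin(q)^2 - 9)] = 8*(2*sin(q)^4 + 15*sin(q)^2 - 9)/(sin(q)^2 - 9)^3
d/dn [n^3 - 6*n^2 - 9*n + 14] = 3*n^2 - 12*n - 9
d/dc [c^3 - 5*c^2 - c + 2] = 3*c^2 - 10*c - 1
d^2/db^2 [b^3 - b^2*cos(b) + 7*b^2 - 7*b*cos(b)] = b^2*cos(b) + 4*b*sin(b) + 7*b*cos(b) + 6*b + 14*sin(b) - 2*cos(b) + 14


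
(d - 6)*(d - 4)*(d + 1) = d^3 - 9*d^2 + 14*d + 24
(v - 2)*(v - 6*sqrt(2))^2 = v^3 - 12*sqrt(2)*v^2 - 2*v^2 + 24*sqrt(2)*v + 72*v - 144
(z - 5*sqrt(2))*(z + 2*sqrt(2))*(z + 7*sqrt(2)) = z^3 + 4*sqrt(2)*z^2 - 62*z - 140*sqrt(2)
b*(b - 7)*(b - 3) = b^3 - 10*b^2 + 21*b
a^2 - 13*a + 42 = (a - 7)*(a - 6)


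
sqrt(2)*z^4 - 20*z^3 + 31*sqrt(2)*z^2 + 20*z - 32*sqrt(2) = (z - 1)*(z - 8*sqrt(2))*(z - 2*sqrt(2))*(sqrt(2)*z + sqrt(2))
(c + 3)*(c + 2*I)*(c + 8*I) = c^3 + 3*c^2 + 10*I*c^2 - 16*c + 30*I*c - 48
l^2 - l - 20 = (l - 5)*(l + 4)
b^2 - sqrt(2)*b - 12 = (b - 3*sqrt(2))*(b + 2*sqrt(2))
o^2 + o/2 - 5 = (o - 2)*(o + 5/2)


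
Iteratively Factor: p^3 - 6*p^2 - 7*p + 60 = (p - 5)*(p^2 - p - 12) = (p - 5)*(p - 4)*(p + 3)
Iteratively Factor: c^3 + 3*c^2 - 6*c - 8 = (c + 4)*(c^2 - c - 2) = (c - 2)*(c + 4)*(c + 1)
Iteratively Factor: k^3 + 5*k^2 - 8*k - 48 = (k - 3)*(k^2 + 8*k + 16) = (k - 3)*(k + 4)*(k + 4)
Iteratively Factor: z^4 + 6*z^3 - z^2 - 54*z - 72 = (z + 2)*(z^3 + 4*z^2 - 9*z - 36) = (z + 2)*(z + 4)*(z^2 - 9) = (z + 2)*(z + 3)*(z + 4)*(z - 3)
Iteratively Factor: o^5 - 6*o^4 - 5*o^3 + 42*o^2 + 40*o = (o - 5)*(o^4 - o^3 - 10*o^2 - 8*o) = (o - 5)*(o + 1)*(o^3 - 2*o^2 - 8*o) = (o - 5)*(o - 4)*(o + 1)*(o^2 + 2*o) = o*(o - 5)*(o - 4)*(o + 1)*(o + 2)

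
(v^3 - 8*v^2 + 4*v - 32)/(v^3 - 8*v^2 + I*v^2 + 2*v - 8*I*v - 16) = (v - 2*I)/(v - I)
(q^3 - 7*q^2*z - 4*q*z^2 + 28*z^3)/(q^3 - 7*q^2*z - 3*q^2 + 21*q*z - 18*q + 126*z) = (q^2 - 4*z^2)/(q^2 - 3*q - 18)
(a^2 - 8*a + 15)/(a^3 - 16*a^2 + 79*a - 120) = 1/(a - 8)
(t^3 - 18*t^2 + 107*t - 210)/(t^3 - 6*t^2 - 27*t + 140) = (t^2 - 11*t + 30)/(t^2 + t - 20)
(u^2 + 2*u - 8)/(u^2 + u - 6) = (u + 4)/(u + 3)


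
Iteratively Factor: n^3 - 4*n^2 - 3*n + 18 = (n - 3)*(n^2 - n - 6) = (n - 3)^2*(n + 2)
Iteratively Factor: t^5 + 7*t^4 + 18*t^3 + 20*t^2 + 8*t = (t + 1)*(t^4 + 6*t^3 + 12*t^2 + 8*t) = (t + 1)*(t + 2)*(t^3 + 4*t^2 + 4*t) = (t + 1)*(t + 2)^2*(t^2 + 2*t) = t*(t + 1)*(t + 2)^2*(t + 2)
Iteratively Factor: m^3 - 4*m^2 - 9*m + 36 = (m + 3)*(m^2 - 7*m + 12) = (m - 4)*(m + 3)*(m - 3)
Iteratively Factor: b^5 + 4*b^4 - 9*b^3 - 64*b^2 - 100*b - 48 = (b + 2)*(b^4 + 2*b^3 - 13*b^2 - 38*b - 24) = (b + 1)*(b + 2)*(b^3 + b^2 - 14*b - 24) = (b - 4)*(b + 1)*(b + 2)*(b^2 + 5*b + 6) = (b - 4)*(b + 1)*(b + 2)^2*(b + 3)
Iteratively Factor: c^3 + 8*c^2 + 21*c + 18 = (c + 3)*(c^2 + 5*c + 6) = (c + 3)^2*(c + 2)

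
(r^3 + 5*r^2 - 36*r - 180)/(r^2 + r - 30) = (r^2 - r - 30)/(r - 5)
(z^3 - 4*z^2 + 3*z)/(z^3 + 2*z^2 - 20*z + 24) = z*(z^2 - 4*z + 3)/(z^3 + 2*z^2 - 20*z + 24)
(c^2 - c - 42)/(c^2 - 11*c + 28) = (c + 6)/(c - 4)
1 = 1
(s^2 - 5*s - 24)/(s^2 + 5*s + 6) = (s - 8)/(s + 2)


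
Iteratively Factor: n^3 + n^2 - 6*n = (n - 2)*(n^2 + 3*n) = n*(n - 2)*(n + 3)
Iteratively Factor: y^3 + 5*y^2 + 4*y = (y + 1)*(y^2 + 4*y) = y*(y + 1)*(y + 4)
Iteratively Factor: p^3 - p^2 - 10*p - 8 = (p + 2)*(p^2 - 3*p - 4) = (p + 1)*(p + 2)*(p - 4)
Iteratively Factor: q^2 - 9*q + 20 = (q - 4)*(q - 5)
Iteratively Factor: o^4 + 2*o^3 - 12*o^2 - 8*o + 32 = (o + 4)*(o^3 - 2*o^2 - 4*o + 8) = (o - 2)*(o + 4)*(o^2 - 4) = (o - 2)*(o + 2)*(o + 4)*(o - 2)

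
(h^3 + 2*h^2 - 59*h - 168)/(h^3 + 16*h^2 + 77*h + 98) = (h^2 - 5*h - 24)/(h^2 + 9*h + 14)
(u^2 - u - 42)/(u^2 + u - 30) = (u - 7)/(u - 5)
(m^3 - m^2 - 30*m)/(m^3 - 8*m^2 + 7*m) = (m^2 - m - 30)/(m^2 - 8*m + 7)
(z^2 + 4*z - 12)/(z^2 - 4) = (z + 6)/(z + 2)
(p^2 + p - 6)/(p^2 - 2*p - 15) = (p - 2)/(p - 5)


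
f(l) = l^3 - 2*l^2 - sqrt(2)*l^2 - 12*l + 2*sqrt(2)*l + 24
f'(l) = 3*l^2 - 4*l - 2*sqrt(2)*l - 12 + 2*sqrt(2)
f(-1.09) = 28.65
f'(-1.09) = 1.84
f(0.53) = 18.33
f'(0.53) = -11.95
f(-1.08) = 28.66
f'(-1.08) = 1.70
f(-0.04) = 24.36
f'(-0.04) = -8.89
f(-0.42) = 27.18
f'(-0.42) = -5.77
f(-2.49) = 10.23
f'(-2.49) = 26.43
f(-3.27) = -17.48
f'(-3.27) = 45.24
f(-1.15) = 28.51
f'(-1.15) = 2.65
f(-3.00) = -6.21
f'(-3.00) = 38.31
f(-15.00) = -3981.62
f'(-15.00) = 768.25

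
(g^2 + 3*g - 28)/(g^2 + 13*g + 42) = (g - 4)/(g + 6)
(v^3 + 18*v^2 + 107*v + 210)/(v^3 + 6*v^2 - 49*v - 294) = (v + 5)/(v - 7)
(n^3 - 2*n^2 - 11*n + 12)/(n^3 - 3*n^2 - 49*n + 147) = (n^3 - 2*n^2 - 11*n + 12)/(n^3 - 3*n^2 - 49*n + 147)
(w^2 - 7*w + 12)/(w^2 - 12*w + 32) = (w - 3)/(w - 8)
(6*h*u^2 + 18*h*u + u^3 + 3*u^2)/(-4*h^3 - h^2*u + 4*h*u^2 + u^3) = u*(6*h*u + 18*h + u^2 + 3*u)/(-4*h^3 - h^2*u + 4*h*u^2 + u^3)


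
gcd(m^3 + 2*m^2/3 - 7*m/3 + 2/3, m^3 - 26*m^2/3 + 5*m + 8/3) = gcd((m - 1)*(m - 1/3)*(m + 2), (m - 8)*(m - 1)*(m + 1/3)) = m - 1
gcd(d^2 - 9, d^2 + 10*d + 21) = d + 3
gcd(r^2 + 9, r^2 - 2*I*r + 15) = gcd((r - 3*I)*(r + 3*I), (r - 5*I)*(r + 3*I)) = r + 3*I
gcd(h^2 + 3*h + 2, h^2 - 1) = h + 1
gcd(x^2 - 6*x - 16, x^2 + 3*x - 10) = 1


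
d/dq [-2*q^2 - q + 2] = -4*q - 1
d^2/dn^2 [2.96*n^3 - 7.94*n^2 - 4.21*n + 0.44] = 17.76*n - 15.88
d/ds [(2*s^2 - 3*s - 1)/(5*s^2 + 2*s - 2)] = (19*s^2 + 2*s + 8)/(25*s^4 + 20*s^3 - 16*s^2 - 8*s + 4)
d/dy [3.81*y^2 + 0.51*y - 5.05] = 7.62*y + 0.51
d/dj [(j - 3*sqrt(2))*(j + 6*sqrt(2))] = 2*j + 3*sqrt(2)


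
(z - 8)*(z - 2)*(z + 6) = z^3 - 4*z^2 - 44*z + 96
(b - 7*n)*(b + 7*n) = b^2 - 49*n^2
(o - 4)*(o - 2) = o^2 - 6*o + 8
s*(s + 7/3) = s^2 + 7*s/3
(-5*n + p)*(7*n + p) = -35*n^2 + 2*n*p + p^2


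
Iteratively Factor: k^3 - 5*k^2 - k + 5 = (k + 1)*(k^2 - 6*k + 5) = (k - 5)*(k + 1)*(k - 1)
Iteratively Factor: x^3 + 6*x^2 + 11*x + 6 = (x + 1)*(x^2 + 5*x + 6) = (x + 1)*(x + 3)*(x + 2)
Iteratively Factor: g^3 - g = (g - 1)*(g^2 + g) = (g - 1)*(g + 1)*(g)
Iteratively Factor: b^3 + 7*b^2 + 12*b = (b)*(b^2 + 7*b + 12) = b*(b + 3)*(b + 4)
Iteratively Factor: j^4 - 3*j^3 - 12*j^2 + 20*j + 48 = (j - 4)*(j^3 + j^2 - 8*j - 12) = (j - 4)*(j + 2)*(j^2 - j - 6) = (j - 4)*(j - 3)*(j + 2)*(j + 2)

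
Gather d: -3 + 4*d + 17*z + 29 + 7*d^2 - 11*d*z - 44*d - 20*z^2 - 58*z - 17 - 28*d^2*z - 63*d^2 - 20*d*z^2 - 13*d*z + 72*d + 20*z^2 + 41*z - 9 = d^2*(-28*z - 56) + d*(-20*z^2 - 24*z + 32)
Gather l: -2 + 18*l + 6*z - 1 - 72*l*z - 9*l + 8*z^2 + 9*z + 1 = l*(9 - 72*z) + 8*z^2 + 15*z - 2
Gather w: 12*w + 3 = 12*w + 3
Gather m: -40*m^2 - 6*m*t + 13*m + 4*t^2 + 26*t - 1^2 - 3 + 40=-40*m^2 + m*(13 - 6*t) + 4*t^2 + 26*t + 36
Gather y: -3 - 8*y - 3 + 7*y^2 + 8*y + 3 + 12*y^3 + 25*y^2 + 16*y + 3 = 12*y^3 + 32*y^2 + 16*y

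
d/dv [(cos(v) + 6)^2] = -2*(cos(v) + 6)*sin(v)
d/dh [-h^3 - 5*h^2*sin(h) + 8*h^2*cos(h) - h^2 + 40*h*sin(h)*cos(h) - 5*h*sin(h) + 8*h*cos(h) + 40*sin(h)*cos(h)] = -8*h^2*sin(h) - 5*h^2*cos(h) - 3*h^2 - 18*h*sin(h) + 11*h*cos(h) + 40*h*cos(2*h) - 2*h - 5*sin(h) + 20*sin(2*h) + 8*cos(h) + 40*cos(2*h)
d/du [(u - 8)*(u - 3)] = 2*u - 11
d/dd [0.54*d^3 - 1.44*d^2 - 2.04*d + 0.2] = 1.62*d^2 - 2.88*d - 2.04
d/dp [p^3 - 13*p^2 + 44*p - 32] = 3*p^2 - 26*p + 44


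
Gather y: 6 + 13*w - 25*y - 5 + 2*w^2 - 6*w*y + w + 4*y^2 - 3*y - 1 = 2*w^2 + 14*w + 4*y^2 + y*(-6*w - 28)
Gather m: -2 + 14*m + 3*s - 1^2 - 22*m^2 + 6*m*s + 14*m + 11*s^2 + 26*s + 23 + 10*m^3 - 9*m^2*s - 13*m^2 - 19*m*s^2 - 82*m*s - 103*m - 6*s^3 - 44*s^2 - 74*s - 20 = 10*m^3 + m^2*(-9*s - 35) + m*(-19*s^2 - 76*s - 75) - 6*s^3 - 33*s^2 - 45*s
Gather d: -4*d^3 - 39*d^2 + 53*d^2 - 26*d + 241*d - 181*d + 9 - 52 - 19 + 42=-4*d^3 + 14*d^2 + 34*d - 20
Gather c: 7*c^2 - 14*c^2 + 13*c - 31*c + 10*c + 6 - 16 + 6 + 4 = -7*c^2 - 8*c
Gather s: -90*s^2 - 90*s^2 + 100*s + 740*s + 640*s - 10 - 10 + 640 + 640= -180*s^2 + 1480*s + 1260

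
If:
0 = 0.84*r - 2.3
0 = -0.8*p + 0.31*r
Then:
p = 1.06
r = 2.74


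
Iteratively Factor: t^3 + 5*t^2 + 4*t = (t + 4)*(t^2 + t) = (t + 1)*(t + 4)*(t)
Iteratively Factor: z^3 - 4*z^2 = (z - 4)*(z^2) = z*(z - 4)*(z)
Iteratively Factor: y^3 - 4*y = (y - 2)*(y^2 + 2*y) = (y - 2)*(y + 2)*(y)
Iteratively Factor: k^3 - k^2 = (k)*(k^2 - k) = k^2*(k - 1)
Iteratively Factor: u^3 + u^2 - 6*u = (u)*(u^2 + u - 6) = u*(u - 2)*(u + 3)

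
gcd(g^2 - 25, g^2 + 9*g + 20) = g + 5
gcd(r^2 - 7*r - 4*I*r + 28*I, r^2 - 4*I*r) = r - 4*I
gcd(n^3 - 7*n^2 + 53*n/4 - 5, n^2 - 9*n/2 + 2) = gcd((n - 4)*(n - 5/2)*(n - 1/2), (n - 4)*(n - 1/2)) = n^2 - 9*n/2 + 2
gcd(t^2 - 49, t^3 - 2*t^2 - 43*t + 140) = t + 7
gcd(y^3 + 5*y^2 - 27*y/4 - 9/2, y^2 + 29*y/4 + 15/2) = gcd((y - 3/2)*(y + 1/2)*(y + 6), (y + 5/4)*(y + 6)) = y + 6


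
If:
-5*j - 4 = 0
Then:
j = -4/5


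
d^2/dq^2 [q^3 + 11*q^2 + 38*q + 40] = 6*q + 22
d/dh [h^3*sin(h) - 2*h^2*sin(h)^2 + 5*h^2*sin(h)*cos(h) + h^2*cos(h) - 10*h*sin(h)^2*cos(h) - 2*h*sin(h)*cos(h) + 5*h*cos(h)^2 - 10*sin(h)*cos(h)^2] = h^3*cos(h) + 2*h^2*sin(h) - 2*h^2*sin(2*h) + 5*h^2*cos(2*h) + 5*h*sin(h)/2 - 15*h*sin(3*h)/2 + 2*h*cos(h) - 2*h - sin(2*h) - 5*cos(h) + 5*cos(2*h)/2 - 5*cos(3*h) + 5/2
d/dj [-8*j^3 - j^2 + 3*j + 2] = -24*j^2 - 2*j + 3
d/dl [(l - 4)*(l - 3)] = 2*l - 7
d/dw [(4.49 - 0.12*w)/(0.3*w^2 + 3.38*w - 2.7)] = (0.036*w^2 - 2.694*w - 14.8522)/(0.09*w^4 + 2.028*w^3 + 9.8044*w^2 - 18.252*w + 7.29)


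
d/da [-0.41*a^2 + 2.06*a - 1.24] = 2.06 - 0.82*a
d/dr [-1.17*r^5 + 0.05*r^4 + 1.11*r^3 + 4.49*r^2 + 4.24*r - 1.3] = -5.85*r^4 + 0.2*r^3 + 3.33*r^2 + 8.98*r + 4.24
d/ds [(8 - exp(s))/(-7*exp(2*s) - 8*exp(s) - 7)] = (-7*exp(2*s) + 112*exp(s) + 71)*exp(s)/(49*exp(4*s) + 112*exp(3*s) + 162*exp(2*s) + 112*exp(s) + 49)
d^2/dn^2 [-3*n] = 0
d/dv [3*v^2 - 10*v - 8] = 6*v - 10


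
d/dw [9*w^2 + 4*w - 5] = 18*w + 4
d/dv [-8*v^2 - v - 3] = -16*v - 1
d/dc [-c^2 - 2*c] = -2*c - 2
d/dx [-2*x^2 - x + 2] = -4*x - 1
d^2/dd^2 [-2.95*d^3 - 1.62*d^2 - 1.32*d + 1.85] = -17.7*d - 3.24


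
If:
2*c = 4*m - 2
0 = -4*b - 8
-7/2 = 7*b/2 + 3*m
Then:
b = -2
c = 4/3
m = 7/6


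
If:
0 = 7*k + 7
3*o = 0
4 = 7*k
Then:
No Solution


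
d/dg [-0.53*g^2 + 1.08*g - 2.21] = 1.08 - 1.06*g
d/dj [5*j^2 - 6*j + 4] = 10*j - 6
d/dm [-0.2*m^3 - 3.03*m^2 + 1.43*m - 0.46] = -0.6*m^2 - 6.06*m + 1.43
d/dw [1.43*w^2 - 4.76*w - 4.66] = 2.86*w - 4.76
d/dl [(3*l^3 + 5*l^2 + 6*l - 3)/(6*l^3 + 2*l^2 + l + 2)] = (-24*l^4 - 66*l^3 + 65*l^2 + 32*l + 15)/(36*l^6 + 24*l^5 + 16*l^4 + 28*l^3 + 9*l^2 + 4*l + 4)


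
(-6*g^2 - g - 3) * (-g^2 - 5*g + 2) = 6*g^4 + 31*g^3 - 4*g^2 + 13*g - 6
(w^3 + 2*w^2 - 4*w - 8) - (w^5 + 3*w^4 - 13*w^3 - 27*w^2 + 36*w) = -w^5 - 3*w^4 + 14*w^3 + 29*w^2 - 40*w - 8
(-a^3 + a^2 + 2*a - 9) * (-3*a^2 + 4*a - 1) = 3*a^5 - 7*a^4 - a^3 + 34*a^2 - 38*a + 9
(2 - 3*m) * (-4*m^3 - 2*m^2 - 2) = 12*m^4 - 2*m^3 - 4*m^2 + 6*m - 4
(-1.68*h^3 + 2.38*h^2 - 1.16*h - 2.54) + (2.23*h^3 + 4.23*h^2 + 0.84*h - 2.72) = 0.55*h^3 + 6.61*h^2 - 0.32*h - 5.26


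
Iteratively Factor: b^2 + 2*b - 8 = (b + 4)*(b - 2)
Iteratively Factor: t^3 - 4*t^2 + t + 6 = (t - 2)*(t^2 - 2*t - 3) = (t - 3)*(t - 2)*(t + 1)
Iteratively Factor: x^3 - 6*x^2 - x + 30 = (x - 5)*(x^2 - x - 6) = (x - 5)*(x - 3)*(x + 2)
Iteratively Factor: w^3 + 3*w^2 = (w)*(w^2 + 3*w) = w*(w + 3)*(w)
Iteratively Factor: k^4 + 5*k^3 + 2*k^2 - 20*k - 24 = (k + 2)*(k^3 + 3*k^2 - 4*k - 12) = (k + 2)^2*(k^2 + k - 6) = (k + 2)^2*(k + 3)*(k - 2)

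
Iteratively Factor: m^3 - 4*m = (m)*(m^2 - 4) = m*(m + 2)*(m - 2)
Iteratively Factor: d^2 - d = (d)*(d - 1)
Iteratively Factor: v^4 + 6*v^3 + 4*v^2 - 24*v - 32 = (v + 2)*(v^3 + 4*v^2 - 4*v - 16) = (v + 2)^2*(v^2 + 2*v - 8) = (v + 2)^2*(v + 4)*(v - 2)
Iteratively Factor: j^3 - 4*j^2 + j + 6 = (j - 3)*(j^2 - j - 2) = (j - 3)*(j - 2)*(j + 1)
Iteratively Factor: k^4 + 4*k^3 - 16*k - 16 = (k + 2)*(k^3 + 2*k^2 - 4*k - 8) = (k - 2)*(k + 2)*(k^2 + 4*k + 4) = (k - 2)*(k + 2)^2*(k + 2)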